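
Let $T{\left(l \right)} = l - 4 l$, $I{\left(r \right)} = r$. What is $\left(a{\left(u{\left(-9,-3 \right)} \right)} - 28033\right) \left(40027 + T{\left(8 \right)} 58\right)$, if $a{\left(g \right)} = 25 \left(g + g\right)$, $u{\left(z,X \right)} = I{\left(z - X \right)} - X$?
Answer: $-1088850205$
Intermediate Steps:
$u{\left(z,X \right)} = z - 2 X$ ($u{\left(z,X \right)} = \left(z - X\right) - X = z - 2 X$)
$T{\left(l \right)} = - 3 l$
$a{\left(g \right)} = 50 g$ ($a{\left(g \right)} = 25 \cdot 2 g = 50 g$)
$\left(a{\left(u{\left(-9,-3 \right)} \right)} - 28033\right) \left(40027 + T{\left(8 \right)} 58\right) = \left(50 \left(-9 - -6\right) - 28033\right) \left(40027 + \left(-3\right) 8 \cdot 58\right) = \left(50 \left(-9 + 6\right) - 28033\right) \left(40027 - 1392\right) = \left(50 \left(-3\right) - 28033\right) \left(40027 - 1392\right) = \left(-150 - 28033\right) 38635 = \left(-28183\right) 38635 = -1088850205$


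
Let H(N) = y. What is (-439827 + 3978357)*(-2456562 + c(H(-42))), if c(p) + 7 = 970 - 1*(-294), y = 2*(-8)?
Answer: -8688170401650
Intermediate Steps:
y = -16
H(N) = -16
c(p) = 1257 (c(p) = -7 + (970 - 1*(-294)) = -7 + (970 + 294) = -7 + 1264 = 1257)
(-439827 + 3978357)*(-2456562 + c(H(-42))) = (-439827 + 3978357)*(-2456562 + 1257) = 3538530*(-2455305) = -8688170401650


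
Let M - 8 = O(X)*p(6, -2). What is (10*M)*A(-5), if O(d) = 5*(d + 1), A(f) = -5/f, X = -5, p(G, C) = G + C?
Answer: -720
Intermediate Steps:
p(G, C) = C + G
O(d) = 5 + 5*d (O(d) = 5*(1 + d) = 5 + 5*d)
M = -72 (M = 8 + (5 + 5*(-5))*(-2 + 6) = 8 + (5 - 25)*4 = 8 - 20*4 = 8 - 80 = -72)
(10*M)*A(-5) = (10*(-72))*(-5/(-5)) = -(-3600)*(-1)/5 = -720*1 = -720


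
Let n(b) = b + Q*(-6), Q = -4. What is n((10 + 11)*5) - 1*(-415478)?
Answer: 415607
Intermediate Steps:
n(b) = 24 + b (n(b) = b - 4*(-6) = b + 24 = 24 + b)
n((10 + 11)*5) - 1*(-415478) = (24 + (10 + 11)*5) - 1*(-415478) = (24 + 21*5) + 415478 = (24 + 105) + 415478 = 129 + 415478 = 415607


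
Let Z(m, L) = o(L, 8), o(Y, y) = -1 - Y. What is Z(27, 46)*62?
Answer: -2914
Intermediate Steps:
Z(m, L) = -1 - L
Z(27, 46)*62 = (-1 - 1*46)*62 = (-1 - 46)*62 = -47*62 = -2914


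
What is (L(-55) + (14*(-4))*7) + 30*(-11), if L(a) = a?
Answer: -777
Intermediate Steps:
(L(-55) + (14*(-4))*7) + 30*(-11) = (-55 + (14*(-4))*7) + 30*(-11) = (-55 - 56*7) - 330 = (-55 - 392) - 330 = -447 - 330 = -777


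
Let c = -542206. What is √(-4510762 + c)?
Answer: 2*I*√1263242 ≈ 2247.9*I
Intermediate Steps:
√(-4510762 + c) = √(-4510762 - 542206) = √(-5052968) = 2*I*√1263242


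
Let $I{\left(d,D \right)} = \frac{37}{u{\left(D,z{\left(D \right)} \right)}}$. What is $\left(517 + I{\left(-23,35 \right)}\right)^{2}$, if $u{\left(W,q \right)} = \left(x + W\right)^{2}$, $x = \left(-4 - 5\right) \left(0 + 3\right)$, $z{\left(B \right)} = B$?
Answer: $\frac{1097265625}{4096} \approx 2.6789 \cdot 10^{5}$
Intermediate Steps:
$x = -27$ ($x = \left(-9\right) 3 = -27$)
$u{\left(W,q \right)} = \left(-27 + W\right)^{2}$
$I{\left(d,D \right)} = \frac{37}{\left(-27 + D\right)^{2}}$
$\left(517 + I{\left(-23,35 \right)}\right)^{2} = \left(517 + \frac{37}{\left(-27 + 35\right)^{2}}\right)^{2} = \left(517 + \frac{37}{64}\right)^{2} = \left(\frac{33125}{64}\right)^{2} = \frac{1097265625}{4096}$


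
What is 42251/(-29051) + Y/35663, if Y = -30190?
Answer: -11405967/4957157 ≈ -2.3009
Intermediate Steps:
42251/(-29051) + Y/35663 = 42251/(-29051) - 30190/35663 = 42251*(-1/29051) - 30190*1/35663 = -3841/2641 - 30190/35663 = -11405967/4957157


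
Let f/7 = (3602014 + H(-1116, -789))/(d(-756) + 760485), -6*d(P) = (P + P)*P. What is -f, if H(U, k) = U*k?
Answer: -31377766/569973 ≈ -55.051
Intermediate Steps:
d(P) = -P²/3 (d(P) = -(P + P)*P/6 = -2*P*P/6 = -P²/3)
f = 31377766/569973 (f = 7*((3602014 - 1116*(-789))/(-⅓*(-756)² + 760485)) = 7*((3602014 + 880524)/(-⅓*571536 + 760485)) = 7*(4482538/(-190512 + 760485)) = 7*(4482538/569973) = 31377766/569973 ≈ 55.051)
-f = -1*31377766/569973 = -31377766/569973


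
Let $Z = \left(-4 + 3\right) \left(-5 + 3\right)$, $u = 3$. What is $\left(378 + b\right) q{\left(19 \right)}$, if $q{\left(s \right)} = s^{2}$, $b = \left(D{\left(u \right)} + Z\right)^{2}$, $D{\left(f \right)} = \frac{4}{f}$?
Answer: $\frac{1264222}{9} \approx 1.4047 \cdot 10^{5}$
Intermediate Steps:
$Z = 2$ ($Z = \left(-1\right) \left(-2\right) = 2$)
$b = \frac{100}{9}$ ($b = \left(\frac{4}{3} + 2\right)^{2} = \left(\frac{10}{3}\right)^{2} = \frac{100}{9} \approx 11.111$)
$\left(378 + b\right) q{\left(19 \right)} = \left(378 + \frac{100}{9}\right) 19^{2} = \frac{3502}{9} \cdot 361 = \frac{1264222}{9}$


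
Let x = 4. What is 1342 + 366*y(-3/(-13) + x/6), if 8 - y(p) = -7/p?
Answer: 35624/5 ≈ 7124.8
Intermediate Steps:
y(p) = 8 + 7/p (y(p) = 8 - (-7)/p = 8 + 7/p)
1342 + 366*y(-3/(-13) + x/6) = 1342 + 366*(8 + 7/(-3/(-13) + 4/6)) = 1342 + 366*(8 + 7/(-3*(-1/13) + 4*(⅙))) = 1342 + 366*(8 + 7/(3/13 + ⅔)) = 1342 + 366*(8 + 7/(35/39)) = 1342 + 366*(8 + 7*(39/35)) = 1342 + 366*(8 + 39/5) = 1342 + 366*(79/5) = 1342 + 28914/5 = 35624/5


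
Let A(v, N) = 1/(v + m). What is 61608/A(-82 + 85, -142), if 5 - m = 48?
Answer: -2464320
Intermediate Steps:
m = -43 (m = 5 - 1*48 = 5 - 48 = -43)
A(v, N) = 1/(-43 + v) (A(v, N) = 1/(v - 43) = 1/(-43 + v))
61608/A(-82 + 85, -142) = 61608/(1/(-43 + (-82 + 85))) = 61608/(1/(-43 + 3)) = 61608/(1/(-40)) = 61608/(-1/40) = 61608*(-40) = -2464320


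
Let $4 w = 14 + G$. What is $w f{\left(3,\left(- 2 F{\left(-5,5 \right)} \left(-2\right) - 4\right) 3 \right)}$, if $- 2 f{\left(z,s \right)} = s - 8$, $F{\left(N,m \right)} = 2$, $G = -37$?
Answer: $\frac{23}{2} \approx 11.5$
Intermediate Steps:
$f{\left(z,s \right)} = 4 - \frac{s}{2}$ ($f{\left(z,s \right)} = - \frac{s - 8}{2} = - \frac{-8 + s}{2} = 4 - \frac{s}{2}$)
$w = - \frac{23}{4}$ ($w = \frac{14 - 37}{4} = \frac{1}{4} \left(-23\right) = - \frac{23}{4} \approx -5.75$)
$w f{\left(3,\left(- 2 F{\left(-5,5 \right)} \left(-2\right) - 4\right) 3 \right)} = - \frac{23 \left(4 - \frac{\left(\left(-2\right) 2 \left(-2\right) - 4\right) 3}{2}\right)}{4} = - \frac{23 \left(4 - \frac{\left(\left(-4\right) \left(-2\right) - 4\right) 3}{2}\right)}{4} = - \frac{23 \left(4 - \frac{\left(8 - 4\right) 3}{2}\right)}{4} = - \frac{23 \left(4 - \frac{4 \cdot 3}{2}\right)}{4} = - \frac{23 \left(4 - 6\right)}{4} = \left(- \frac{23}{4}\right) \left(-2\right) = \frac{23}{2}$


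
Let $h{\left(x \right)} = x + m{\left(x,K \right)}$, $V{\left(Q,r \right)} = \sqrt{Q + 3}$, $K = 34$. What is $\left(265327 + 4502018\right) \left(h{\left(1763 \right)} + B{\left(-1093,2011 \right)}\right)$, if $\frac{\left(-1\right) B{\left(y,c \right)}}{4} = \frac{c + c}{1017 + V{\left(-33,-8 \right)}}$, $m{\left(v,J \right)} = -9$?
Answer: $\frac{259724093143950}{31343} + \frac{2324152920 i \sqrt{30}}{31343} \approx 8.2865 \cdot 10^{9} + 4.0615 \cdot 10^{5} i$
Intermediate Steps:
$V{\left(Q,r \right)} = \sqrt{3 + Q}$
$B{\left(y,c \right)} = - \frac{8 c}{1017 + i \sqrt{30}}$ ($B{\left(y,c \right)} = - 4 \frac{c + c}{1017 + \sqrt{3 - 33}} = - 4 \frac{2 c}{1017 + \sqrt{-30}} = - 4 \frac{2 c}{1017 + i \sqrt{30}} = - \frac{8 c}{1017 + i \sqrt{30}}$)
$h{\left(x \right)} = -9 + x$ ($h{\left(x \right)} = x - 9 = -9 + x$)
$\left(265327 + 4502018\right) \left(h{\left(1763 \right)} + B{\left(-1093,2011 \right)}\right) = \left(265327 + 4502018\right) \left(\left(-9 + 1763\right) + \left(\left(- \frac{2712}{344773}\right) 2011 + \frac{8}{1034319} i 2011 \sqrt{30}\right)\right) = 4767345 \left(1754 - \left(\frac{5453832}{344773} - \frac{16088 i \sqrt{30}}{1034319}\right)\right) = 4767345 \left(\frac{599278010}{344773} + \frac{16088 i \sqrt{30}}{1034319}\right) = \frac{259724093143950}{31343} + \frac{2324152920 i \sqrt{30}}{31343}$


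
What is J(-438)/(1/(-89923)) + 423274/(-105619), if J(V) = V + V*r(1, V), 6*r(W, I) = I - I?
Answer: 4159938450332/105619 ≈ 3.9386e+7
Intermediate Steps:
r(W, I) = 0 (r(W, I) = (I - I)/6 = (⅙)*0 = 0)
J(V) = V (J(V) = V + V*0 = V + 0 = V)
J(-438)/(1/(-89923)) + 423274/(-105619) = -438/(1/(-89923)) + 423274/(-105619) = -438/(-1/89923) + 423274*(-1/105619) = -438*(-89923) - 423274/105619 = 39386274 - 423274/105619 = 4159938450332/105619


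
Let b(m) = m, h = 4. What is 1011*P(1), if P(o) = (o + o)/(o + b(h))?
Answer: 2022/5 ≈ 404.40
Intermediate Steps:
P(o) = 2*o/(4 + o) (P(o) = (o + o)/(o + 4) = (2*o)/(4 + o) = 2*o/(4 + o))
1011*P(1) = 1011*(2*1/(4 + 1)) = 1011*(2*1/5) = 1011*(2*1*(1/5)) = 1011*(2/5) = 2022/5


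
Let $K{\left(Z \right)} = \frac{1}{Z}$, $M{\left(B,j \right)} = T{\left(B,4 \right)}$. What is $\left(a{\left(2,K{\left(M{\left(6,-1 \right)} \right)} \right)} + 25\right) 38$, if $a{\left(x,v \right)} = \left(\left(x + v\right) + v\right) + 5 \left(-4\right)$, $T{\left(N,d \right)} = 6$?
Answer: $\frac{836}{3} \approx 278.67$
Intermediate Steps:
$M{\left(B,j \right)} = 6$
$a{\left(x,v \right)} = -20 + x + 2 v$ ($a{\left(x,v \right)} = \left(\left(v + x\right) + v\right) - 20 = \left(x + 2 v\right) - 20 = -20 + x + 2 v$)
$\left(a{\left(2,K{\left(M{\left(6,-1 \right)} \right)} \right)} + 25\right) 38 = \left(\left(-20 + 2 + \frac{2}{6}\right) + 25\right) 38 = \left(\left(-20 + 2 + 2 \cdot \frac{1}{6}\right) + 25\right) 38 = \left(\left(-20 + 2 + \frac{1}{3}\right) + 25\right) 38 = \left(- \frac{53}{3} + 25\right) 38 = \frac{22}{3} \cdot 38 = \frac{836}{3}$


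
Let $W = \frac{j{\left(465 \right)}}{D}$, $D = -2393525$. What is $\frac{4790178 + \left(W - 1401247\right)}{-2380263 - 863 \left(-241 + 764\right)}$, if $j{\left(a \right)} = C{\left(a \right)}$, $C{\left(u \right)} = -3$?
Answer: $- \frac{4055745535889}{3388767056150} \approx -1.1968$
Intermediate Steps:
$j{\left(a \right)} = -3$
$W = \frac{3}{2393525}$ ($W = - \frac{3}{-2393525} = \left(-3\right) \left(- \frac{1}{2393525}\right) = \frac{3}{2393525} \approx 1.2534 \cdot 10^{-6}$)
$\frac{4790178 + \left(W - 1401247\right)}{-2380263 - 863 \left(-241 + 764\right)} = \frac{4790178 + \left(\frac{3}{2393525} - 1401247\right)}{-2380263 - 863 \left(-241 + 764\right)} = \frac{4790178 + \left(\frac{3}{2393525} - 1401247\right)}{-2380263 - 451349} = \frac{4790178 - \frac{3353919725672}{2393525}}{-2380263 - 451349} = \frac{8111491071778}{2393525 \left(-2831612\right)} = \frac{8111491071778}{2393525} \left(- \frac{1}{2831612}\right) = - \frac{4055745535889}{3388767056150}$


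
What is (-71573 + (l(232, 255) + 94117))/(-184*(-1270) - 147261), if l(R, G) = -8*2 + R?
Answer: 22760/86419 ≈ 0.26337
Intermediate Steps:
l(R, G) = -16 + R
(-71573 + (l(232, 255) + 94117))/(-184*(-1270) - 147261) = (-71573 + ((-16 + 232) + 94117))/(-184*(-1270) - 147261) = (-71573 + (216 + 94117))/(233680 - 147261) = (-71573 + 94333)/86419 = 22760*(1/86419) = 22760/86419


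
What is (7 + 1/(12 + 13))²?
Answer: 30976/625 ≈ 49.562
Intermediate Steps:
(7 + 1/(12 + 13))² = (7 + 1/25)² = (176/25)² = 30976/625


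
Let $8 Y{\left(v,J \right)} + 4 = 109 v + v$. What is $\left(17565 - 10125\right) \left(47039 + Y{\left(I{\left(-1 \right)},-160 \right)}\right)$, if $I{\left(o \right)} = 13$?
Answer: $351296340$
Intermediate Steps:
$Y{\left(v,J \right)} = - \frac{1}{2} + \frac{55 v}{4}$ ($Y{\left(v,J \right)} = - \frac{1}{2} + \frac{109 v + v}{8} = - \frac{1}{2} + \frac{110 v}{8} = - \frac{1}{2} + \frac{55 v}{4}$)
$\left(17565 - 10125\right) \left(47039 + Y{\left(I{\left(-1 \right)},-160 \right)}\right) = \left(17565 - 10125\right) \left(47039 + \left(- \frac{1}{2} + \frac{55}{4} \cdot 13\right)\right) = 7440 \left(47039 + \left(- \frac{1}{2} + \frac{715}{4}\right)\right) = 7440 \left(47039 + \frac{713}{4}\right) = 7440 \cdot \frac{188869}{4} = 351296340$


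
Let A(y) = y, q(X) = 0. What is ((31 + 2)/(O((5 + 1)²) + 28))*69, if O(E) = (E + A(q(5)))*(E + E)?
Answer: 2277/2620 ≈ 0.86908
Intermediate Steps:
O(E) = 2*E² (O(E) = (E + 0)*(E + E) = E*(2*E) = 2*E²)
((31 + 2)/(O((5 + 1)²) + 28))*69 = ((31 + 2)/(2*((5 + 1)²)² + 28))*69 = (33/(2*(6²)² + 28))*69 = (33/(2*36² + 28))*69 = (33/(2*1296 + 28))*69 = (33/(2592 + 28))*69 = (33/2620)*69 = 2277/2620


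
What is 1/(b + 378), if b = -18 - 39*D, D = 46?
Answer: -1/1434 ≈ -0.00069735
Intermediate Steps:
b = -1812 (b = -18 - 39*46 = -18 - 1794 = -1812)
1/(b + 378) = 1/(-1812 + 378) = 1/(-1434) = -1/1434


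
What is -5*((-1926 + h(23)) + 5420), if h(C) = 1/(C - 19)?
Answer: -69885/4 ≈ -17471.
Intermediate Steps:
h(C) = 1/(-19 + C)
-5*((-1926 + h(23)) + 5420) = -5*((-1926 + 1/(-19 + 23)) + 5420) = -5*((-1926 + 1/4) + 5420) = -5*((-1926 + ¼) + 5420) = -5*(-7703/4 + 5420) = -5*13977/4 = -69885/4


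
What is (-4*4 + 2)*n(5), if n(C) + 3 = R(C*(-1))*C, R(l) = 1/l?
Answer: 56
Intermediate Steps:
R(l) = 1/l
n(C) = -4 (n(C) = -3 + C/((C*(-1))) = -3 + C/((-C)) = -3 + (-1/C)*C = -3 - 1 = -4)
(-4*4 + 2)*n(5) = (-4*4 + 2)*(-4) = (-16 + 2)*(-4) = -14*(-4) = 56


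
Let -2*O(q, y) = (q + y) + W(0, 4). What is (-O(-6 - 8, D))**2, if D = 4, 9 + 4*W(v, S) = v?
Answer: 2401/64 ≈ 37.516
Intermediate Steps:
W(v, S) = -9/4 + v/4
O(q, y) = 9/8 - q/2 - y/2 (O(q, y) = -((q + y) + (-9/4 + (1/4)*0))/2 = -((q + y) + (-9/4 + 0))/2 = -((q + y) - 9/4)/2 = -(-9/4 + q + y)/2 = 9/8 - q/2 - y/2)
(-O(-6 - 8, D))**2 = (-(9/8 - (-6 - 8)/2 - 1/2*4))**2 = (-(9/8 - 1/2*(-14) - 2))**2 = (-(9/8 + 7 - 2))**2 = (-1*49/8)**2 = (-49/8)**2 = 2401/64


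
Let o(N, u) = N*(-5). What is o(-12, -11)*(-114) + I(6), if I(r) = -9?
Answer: -6849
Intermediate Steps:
o(N, u) = -5*N
o(-12, -11)*(-114) + I(6) = -5*(-12)*(-114) - 9 = 60*(-114) - 9 = -6840 - 9 = -6849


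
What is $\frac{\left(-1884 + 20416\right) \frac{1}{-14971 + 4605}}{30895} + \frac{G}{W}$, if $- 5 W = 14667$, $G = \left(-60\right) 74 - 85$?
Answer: $\frac{3622777856203}{2348608889595} \approx 1.5425$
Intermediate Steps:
$G = -4525$ ($G = -4440 - 85 = -4525$)
$W = - \frac{14667}{5}$ ($W = \left(- \frac{1}{5}\right) 14667 = - \frac{14667}{5} \approx -2933.4$)
$\frac{\left(-1884 + 20416\right) \frac{1}{-14971 + 4605}}{30895} + \frac{G}{W} = \frac{\left(-1884 + 20416\right) \frac{1}{-14971 + 4605}}{30895} - \frac{4525}{- \frac{14667}{5}} = \frac{18532}{-10366} \cdot \frac{1}{30895} - - \frac{22625}{14667} = 18532 \left(- \frac{1}{10366}\right) \frac{1}{30895} + \frac{22625}{14667} = \left(- \frac{9266}{5183}\right) \frac{1}{30895} + \frac{22625}{14667} = - \frac{9266}{160128785} + \frac{22625}{14667} = \frac{3622777856203}{2348608889595}$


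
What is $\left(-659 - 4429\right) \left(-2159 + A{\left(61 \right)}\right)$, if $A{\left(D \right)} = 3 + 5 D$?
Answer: $9417888$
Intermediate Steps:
$\left(-659 - 4429\right) \left(-2159 + A{\left(61 \right)}\right) = \left(-659 - 4429\right) \left(-2159 + \left(3 + 5 \cdot 61\right)\right) = - 5088 \left(-2159 + \left(3 + 305\right)\right) = - 5088 \left(-2159 + 308\right) = \left(-5088\right) \left(-1851\right) = 9417888$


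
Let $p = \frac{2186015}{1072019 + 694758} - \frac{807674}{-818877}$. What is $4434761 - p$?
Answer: $\frac{6416089478401549616}{1446773049429} \approx 4.4348 \cdot 10^{6}$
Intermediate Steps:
$p = \frac{3217057251853}{1446773049429}$ ($p = \frac{2186015}{1766777} - - \frac{807674}{818877} = 2186015 \cdot \frac{1}{1766777} + \frac{807674}{818877} = \frac{2186015}{1766777} + \frac{807674}{818877} = \frac{3217057251853}{1446773049429} \approx 2.2236$)
$4434761 - p = 4434761 - \frac{3217057251853}{1446773049429} = \frac{6416089478401549616}{1446773049429}$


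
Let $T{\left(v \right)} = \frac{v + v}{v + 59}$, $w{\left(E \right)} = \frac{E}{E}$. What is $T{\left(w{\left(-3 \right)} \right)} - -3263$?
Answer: $\frac{97891}{30} \approx 3263.0$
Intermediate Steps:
$w{\left(E \right)} = 1$
$T{\left(v \right)} = \frac{2 v}{59 + v}$
$T{\left(w{\left(-3 \right)} \right)} - -3263 = 2 \cdot 1 \frac{1}{59 + 1} - -3263 = 2 \cdot 1 \cdot \frac{1}{60} + 3263 = \frac{1}{30} + 3263 = \frac{97891}{30}$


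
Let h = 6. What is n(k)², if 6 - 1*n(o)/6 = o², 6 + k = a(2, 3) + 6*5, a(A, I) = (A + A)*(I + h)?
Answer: 465006096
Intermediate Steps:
a(A, I) = 2*A*(6 + I) (a(A, I) = (A + A)*(I + 6) = (2*A)*(6 + I) = 2*A*(6 + I))
k = 60 (k = -6 + (2*2*(6 + 3) + 6*5) = -6 + (2*2*9 + 30) = -6 + (36 + 30) = -6 + 66 = 60)
n(o) = 36 - 6*o²
n(k)² = (36 - 6*60²)² = (36 - 6*3600)² = (36 - 21600)² = (-21564)² = 465006096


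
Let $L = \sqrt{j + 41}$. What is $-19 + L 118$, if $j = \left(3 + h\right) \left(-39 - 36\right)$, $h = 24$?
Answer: $-19 + 944 i \sqrt{31} \approx -19.0 + 5256.0 i$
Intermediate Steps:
$j = -2025$ ($j = \left(3 + 24\right) \left(-39 - 36\right) = 27 \left(-75\right) = -2025$)
$L = 8 i \sqrt{31}$ ($L = \sqrt{-2025 + 41} = \sqrt{-1984} = 8 i \sqrt{31} \approx 44.542 i$)
$-19 + L 118 = -19 + 8 i \sqrt{31} \cdot 118 = -19 + 944 i \sqrt{31}$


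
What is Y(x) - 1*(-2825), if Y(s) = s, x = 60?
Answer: 2885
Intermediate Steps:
Y(x) - 1*(-2825) = 60 - 1*(-2825) = 60 + 2825 = 2885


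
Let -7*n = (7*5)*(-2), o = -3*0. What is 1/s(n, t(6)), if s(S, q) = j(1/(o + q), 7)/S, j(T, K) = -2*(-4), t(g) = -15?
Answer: 5/4 ≈ 1.2500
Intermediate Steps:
o = 0
j(T, K) = 8
n = 10 (n = -7*5*(-2)/7 = -5*(-2) = -1/7*(-70) = 10)
s(S, q) = 8/S
1/s(n, t(6)) = 1/(8/10) = 1/(8*(1/10)) = 1/(4/5) = 5/4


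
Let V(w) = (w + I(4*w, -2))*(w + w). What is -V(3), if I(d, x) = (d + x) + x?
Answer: -66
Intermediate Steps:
I(d, x) = d + 2*x
V(w) = 2*w*(-4 + 5*w) (V(w) = (w + (4*w + 2*(-2)))*(w + w) = (w + (4*w - 4))*(2*w) = (w + (-4 + 4*w))*(2*w) = (-4 + 5*w)*(2*w) = 2*w*(-4 + 5*w))
-V(3) = -2*3*(-4 + 5*3) = -2*3*(-4 + 15) = -2*3*11 = -1*66 = -66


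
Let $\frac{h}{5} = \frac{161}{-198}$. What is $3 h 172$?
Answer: $- \frac{69230}{33} \approx -2097.9$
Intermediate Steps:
$h = - \frac{805}{198}$ ($h = 5 \frac{161}{-198} = 5 \cdot 161 \left(- \frac{1}{198}\right) = 5 \left(- \frac{161}{198}\right) = - \frac{805}{198} \approx -4.0657$)
$3 h 172 = 3 \left(- \frac{805}{198}\right) 172 = \left(- \frac{805}{66}\right) 172 = - \frac{69230}{33}$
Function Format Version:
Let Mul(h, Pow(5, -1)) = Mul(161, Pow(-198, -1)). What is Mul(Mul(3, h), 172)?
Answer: Rational(-69230, 33) ≈ -2097.9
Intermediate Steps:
h = Rational(-805, 198) (h = Mul(5, Mul(161, Pow(-198, -1))) = Mul(5, Mul(161, Rational(-1, 198))) = Mul(5, Rational(-161, 198)) = Rational(-805, 198) ≈ -4.0657)
Mul(Mul(3, h), 172) = Mul(Mul(3, Rational(-805, 198)), 172) = Mul(Rational(-805, 66), 172) = Rational(-69230, 33)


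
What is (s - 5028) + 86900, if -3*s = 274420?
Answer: -28804/3 ≈ -9601.3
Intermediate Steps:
s = -274420/3 (s = -⅓*274420 = -274420/3 ≈ -91473.)
(s - 5028) + 86900 = (-274420/3 - 5028) + 86900 = -289504/3 + 86900 = -28804/3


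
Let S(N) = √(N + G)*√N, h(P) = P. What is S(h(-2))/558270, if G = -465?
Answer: -√934/558270 ≈ -5.4743e-5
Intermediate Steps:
S(N) = √N*√(-465 + N) (S(N) = √(N - 465)*√N = √(-465 + N)*√N = √N*√(-465 + N))
S(h(-2))/558270 = (√(-2)*√(-465 - 2))/558270 = ((I*√2)*√(-467))*(1/558270) = ((I*√2)*(I*√467))*(1/558270) = -√934*(1/558270) = -√934/558270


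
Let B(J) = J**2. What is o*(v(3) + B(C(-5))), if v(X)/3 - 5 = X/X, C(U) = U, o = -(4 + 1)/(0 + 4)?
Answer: -215/4 ≈ -53.750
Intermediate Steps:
o = -5/4 ≈ -1.2500
v(X) = 18 (v(X) = 15 + 3*(X/X) = 15 + 3*1 = 15 + 3 = 18)
o*(v(3) + B(C(-5))) = -5*(18 + (-5)**2)/4 = -5*(18 + 25)/4 = -5/4*43 = -215/4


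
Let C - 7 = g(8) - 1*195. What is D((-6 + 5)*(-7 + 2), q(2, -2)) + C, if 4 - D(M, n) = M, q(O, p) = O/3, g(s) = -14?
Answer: -203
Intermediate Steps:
q(O, p) = O/3 (q(O, p) = O*(1/3) = O/3)
D(M, n) = 4 - M
C = -202 (C = 7 + (-14 - 1*195) = 7 + (-14 - 195) = 7 - 209 = -202)
D((-6 + 5)*(-7 + 2), q(2, -2)) + C = (4 - (-6 + 5)*(-7 + 2)) - 202 = (4 - (-1)*(-5)) - 202 = (4 - 1*5) - 202 = (4 - 5) - 202 = -1 - 202 = -203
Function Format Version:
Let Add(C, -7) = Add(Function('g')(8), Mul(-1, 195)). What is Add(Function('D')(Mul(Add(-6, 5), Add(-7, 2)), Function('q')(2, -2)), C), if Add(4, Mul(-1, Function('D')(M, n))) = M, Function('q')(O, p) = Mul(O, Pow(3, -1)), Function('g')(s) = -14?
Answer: -203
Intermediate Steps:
Function('q')(O, p) = Mul(Rational(1, 3), O) (Function('q')(O, p) = Mul(O, Rational(1, 3)) = Mul(Rational(1, 3), O))
Function('D')(M, n) = Add(4, Mul(-1, M))
C = -202 (C = Add(7, Add(-14, Mul(-1, 195))) = Add(7, Add(-14, -195)) = Add(7, -209) = -202)
Add(Function('D')(Mul(Add(-6, 5), Add(-7, 2)), Function('q')(2, -2)), C) = Add(Add(4, Mul(-1, Mul(Add(-6, 5), Add(-7, 2)))), -202) = Add(Add(4, Mul(-1, Mul(-1, -5))), -202) = Add(Add(4, Mul(-1, 5)), -202) = Add(Add(4, -5), -202) = Add(-1, -202) = -203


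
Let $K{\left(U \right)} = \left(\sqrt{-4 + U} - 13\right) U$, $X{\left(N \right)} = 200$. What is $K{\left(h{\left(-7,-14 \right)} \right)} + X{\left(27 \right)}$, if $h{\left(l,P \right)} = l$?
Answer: $291 - 7 i \sqrt{11} \approx 291.0 - 23.216 i$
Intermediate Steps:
$K{\left(U \right)} = U \left(-13 + \sqrt{-4 + U}\right)$ ($K{\left(U \right)} = \left(\sqrt{-4 + U} - 13\right) U = \left(-13 + \sqrt{-4 + U}\right) U = U \left(-13 + \sqrt{-4 + U}\right)$)
$K{\left(h{\left(-7,-14 \right)} \right)} + X{\left(27 \right)} = - 7 \left(-13 + \sqrt{-4 - 7}\right) + 200 = - 7 \left(-13 + \sqrt{-11}\right) + 200 = - 7 \left(-13 + i \sqrt{11}\right) + 200 = \left(91 - 7 i \sqrt{11}\right) + 200 = 291 - 7 i \sqrt{11}$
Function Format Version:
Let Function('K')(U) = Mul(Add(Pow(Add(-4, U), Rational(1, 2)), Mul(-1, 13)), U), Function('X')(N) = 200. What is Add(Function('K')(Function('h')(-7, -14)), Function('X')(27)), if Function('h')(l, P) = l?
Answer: Add(291, Mul(-7, I, Pow(11, Rational(1, 2)))) ≈ Add(291.00, Mul(-23.216, I))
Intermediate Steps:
Function('K')(U) = Mul(U, Add(-13, Pow(Add(-4, U), Rational(1, 2)))) (Function('K')(U) = Mul(Add(Pow(Add(-4, U), Rational(1, 2)), -13), U) = Mul(Add(-13, Pow(Add(-4, U), Rational(1, 2))), U) = Mul(U, Add(-13, Pow(Add(-4, U), Rational(1, 2)))))
Add(Function('K')(Function('h')(-7, -14)), Function('X')(27)) = Add(Mul(-7, Add(-13, Pow(Add(-4, -7), Rational(1, 2)))), 200) = Add(Mul(-7, Add(-13, Pow(-11, Rational(1, 2)))), 200) = Add(Mul(-7, Add(-13, Mul(I, Pow(11, Rational(1, 2))))), 200) = Add(Add(91, Mul(-7, I, Pow(11, Rational(1, 2)))), 200) = Add(291, Mul(-7, I, Pow(11, Rational(1, 2))))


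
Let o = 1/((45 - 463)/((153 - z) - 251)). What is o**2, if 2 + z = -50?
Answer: 529/43681 ≈ 0.012111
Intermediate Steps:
z = -52 (z = -2 - 50 = -52)
o = 23/209 (o = 1/((45 - 463)/((153 - 1*(-52)) - 251)) = 1/(-418/((153 + 52) - 251)) = 1/(-418/(205 - 251)) = 1/(-418/(-46)) = 1/(-418*(-1/46)) = 1/(209/23) = 23/209 ≈ 0.11005)
o**2 = (23/209)**2 = 529/43681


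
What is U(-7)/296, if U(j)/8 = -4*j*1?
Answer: 28/37 ≈ 0.75676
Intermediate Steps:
U(j) = -32*j (U(j) = 8*(-4*j*1) = 8*(-4*j) = -32*j)
U(-7)/296 = -32*(-7)/296 = 224*(1/296) = 28/37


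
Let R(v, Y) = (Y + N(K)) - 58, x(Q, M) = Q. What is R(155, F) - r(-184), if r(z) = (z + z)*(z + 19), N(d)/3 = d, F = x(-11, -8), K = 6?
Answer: -60771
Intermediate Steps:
F = -11
N(d) = 3*d
r(z) = 2*z*(19 + z) (r(z) = (2*z)*(19 + z) = 2*z*(19 + z))
R(v, Y) = -40 + Y (R(v, Y) = (Y + 3*6) - 58 = (Y + 18) - 58 = (18 + Y) - 58 = -40 + Y)
R(155, F) - r(-184) = (-40 - 11) - 2*(-184)*(19 - 184) = -51 - 2*(-184)*(-165) = -51 - 1*60720 = -51 - 60720 = -60771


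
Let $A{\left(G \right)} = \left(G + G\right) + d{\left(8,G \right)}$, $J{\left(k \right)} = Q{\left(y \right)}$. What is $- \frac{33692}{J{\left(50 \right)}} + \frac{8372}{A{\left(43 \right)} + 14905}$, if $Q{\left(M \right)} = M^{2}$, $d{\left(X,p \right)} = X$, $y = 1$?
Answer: $- \frac{505337936}{14999} \approx -33691.0$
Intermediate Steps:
$J{\left(k \right)} = 1$ ($J{\left(k \right)} = 1^{2} = 1$)
$A{\left(G \right)} = 8 + 2 G$ ($A{\left(G \right)} = \left(G + G\right) + 8 = 2 G + 8 = 8 + 2 G$)
$- \frac{33692}{J{\left(50 \right)}} + \frac{8372}{A{\left(43 \right)} + 14905} = - \frac{33692}{1} + \frac{8372}{\left(8 + 2 \cdot 43\right) + 14905} = \left(-33692\right) 1 + \frac{8372}{\left(8 + 86\right) + 14905} = -33692 + \frac{8372}{94 + 14905} = -33692 + \frac{8372}{14999} = - \frac{505337936}{14999}$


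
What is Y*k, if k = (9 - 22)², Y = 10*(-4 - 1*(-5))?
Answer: 1690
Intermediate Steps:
Y = 10 (Y = 10*(-4 + 5) = 10*1 = 10)
k = 169 (k = (-13)² = 169)
Y*k = 10*169 = 1690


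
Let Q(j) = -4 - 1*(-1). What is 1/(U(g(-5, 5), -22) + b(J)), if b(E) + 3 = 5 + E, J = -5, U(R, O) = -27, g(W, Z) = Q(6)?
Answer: -1/30 ≈ -0.033333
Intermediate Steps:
Q(j) = -3 (Q(j) = -4 + 1 = -3)
g(W, Z) = -3
b(E) = 2 + E (b(E) = -3 + (5 + E) = 2 + E)
1/(U(g(-5, 5), -22) + b(J)) = 1/(-27 + (2 - 5)) = 1/(-27 - 3) = 1/(-30) = -1/30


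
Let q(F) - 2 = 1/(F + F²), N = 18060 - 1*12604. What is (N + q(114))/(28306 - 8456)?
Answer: 71554381/260233500 ≈ 0.27496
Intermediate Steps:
N = 5456 (N = 18060 - 12604 = 5456)
q(F) = 2 + 1/(F + F²)
(N + q(114))/(28306 - 8456) = (5456 + (1 + 2*114 + 2*114²)/(114*(1 + 114)))/(28306 - 8456) = (5456 + (1/114)*(1 + 228 + 2*12996)/115)/19850 = (5456 + (1/114)*(1/115)*(1 + 228 + 25992))*(1/19850) = (5456 + (1/114)*(1/115)*26221)*(1/19850) = (5456 + 26221/13110)*(1/19850) = (71554381/13110)*(1/19850) = 71554381/260233500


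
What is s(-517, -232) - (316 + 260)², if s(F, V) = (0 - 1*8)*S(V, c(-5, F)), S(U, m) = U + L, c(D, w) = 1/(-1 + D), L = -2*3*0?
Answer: -329920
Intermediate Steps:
L = 0 (L = -6*0 = 0)
S(U, m) = U (S(U, m) = U + 0 = U)
s(F, V) = -8*V (s(F, V) = (0 - 1*8)*V = (0 - 8)*V = -8*V)
s(-517, -232) - (316 + 260)² = -8*(-232) - (316 + 260)² = 1856 - 1*576² = 1856 - 1*331776 = 1856 - 331776 = -329920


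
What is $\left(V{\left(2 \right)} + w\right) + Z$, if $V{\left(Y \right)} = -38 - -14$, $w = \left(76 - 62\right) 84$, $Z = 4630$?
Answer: $5782$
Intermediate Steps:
$w = 1176$ ($w = 14 \cdot 84 = 1176$)
$V{\left(Y \right)} = -24$ ($V{\left(Y \right)} = -38 + 14 = -24$)
$\left(V{\left(2 \right)} + w\right) + Z = \left(-24 + 1176\right) + 4630 = 1152 + 4630 = 5782$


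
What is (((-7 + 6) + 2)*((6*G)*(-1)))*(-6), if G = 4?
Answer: 144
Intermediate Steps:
(((-7 + 6) + 2)*((6*G)*(-1)))*(-6) = (((-7 + 6) + 2)*((6*4)*(-1)))*(-6) = ((-1 + 2)*(24*(-1)))*(-6) = (1*(-24))*(-6) = -24*(-6) = 144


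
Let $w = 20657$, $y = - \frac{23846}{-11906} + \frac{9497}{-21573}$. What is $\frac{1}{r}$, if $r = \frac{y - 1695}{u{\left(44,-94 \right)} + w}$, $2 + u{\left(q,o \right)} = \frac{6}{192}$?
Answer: $- \frac{1732312266741}{142026525856} \approx -12.197$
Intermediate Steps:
$u{\left(q,o \right)} = - \frac{63}{32}$ ($u{\left(q,o \right)} = -2 + \frac{6}{192} = -2 + 6 \cdot \frac{1}{192} = -2 + \frac{1}{32} = - \frac{63}{32}$)
$y = \frac{200679238}{128424069}$ ($y = \left(-23846\right) \left(- \frac{1}{11906}\right) + 9497 \left(- \frac{1}{21573}\right) = \frac{11923}{5953} - \frac{9497}{21573} = \frac{200679238}{128424069} \approx 1.5626$)
$r = - \frac{142026525856}{1732312266741}$ ($r = \frac{\frac{200679238}{128424069} - 1695}{- \frac{63}{32} + 20657} = - \frac{217478117717}{128424069 \cdot \frac{660961}{32}} = \left(- \frac{217478117717}{128424069}\right) \frac{32}{660961} = - \frac{142026525856}{1732312266741} \approx -0.081987$)
$\frac{1}{r} = \frac{1}{- \frac{142026525856}{1732312266741}} = - \frac{1732312266741}{142026525856}$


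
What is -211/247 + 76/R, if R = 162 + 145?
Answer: -46005/75829 ≈ -0.60669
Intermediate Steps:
R = 307
-211/247 + 76/R = -211/247 + 76/307 = -46005/75829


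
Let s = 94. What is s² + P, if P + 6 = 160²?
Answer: 34430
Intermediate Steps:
P = 25594 (P = -6 + 160² = -6 + 25600 = 25594)
s² + P = 94² + 25594 = 8836 + 25594 = 34430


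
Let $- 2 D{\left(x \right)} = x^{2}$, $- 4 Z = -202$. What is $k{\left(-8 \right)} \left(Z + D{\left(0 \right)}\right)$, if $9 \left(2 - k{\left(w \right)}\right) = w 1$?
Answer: $\frac{1313}{9} \approx 145.89$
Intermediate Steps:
$Z = \frac{101}{2}$ ($Z = \left(- \frac{1}{4}\right) \left(-202\right) = \frac{101}{2} \approx 50.5$)
$k{\left(w \right)} = 2 - \frac{w}{9}$ ($k{\left(w \right)} = 2 - \frac{w 1}{9} = 2 - \frac{w}{9}$)
$D{\left(x \right)} = - \frac{x^{2}}{2}$
$k{\left(-8 \right)} \left(Z + D{\left(0 \right)}\right) = \left(2 - - \frac{8}{9}\right) \left(\frac{101}{2} - \frac{0^{2}}{2}\right) = \left(2 + \frac{8}{9}\right) \left(\frac{101}{2} - 0\right) = \frac{26 \left(\frac{101}{2} + 0\right)}{9} = \frac{26}{9} \cdot \frac{101}{2} = \frac{1313}{9}$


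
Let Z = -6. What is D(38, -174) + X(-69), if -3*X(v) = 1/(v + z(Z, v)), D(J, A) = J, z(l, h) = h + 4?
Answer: 15277/402 ≈ 38.003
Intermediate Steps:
z(l, h) = 4 + h
X(v) = -1/(3*(4 + 2*v)) (X(v) = -1/(3*(v + (4 + v))) = -1/(3*(4 + 2*v)))
D(38, -174) + X(-69) = 38 - 1/(12 + 6*(-69)) = 38 - 1/(12 - 414) = 38 - 1/(-402) = 38 - 1*(-1/402) = 38 + 1/402 = 15277/402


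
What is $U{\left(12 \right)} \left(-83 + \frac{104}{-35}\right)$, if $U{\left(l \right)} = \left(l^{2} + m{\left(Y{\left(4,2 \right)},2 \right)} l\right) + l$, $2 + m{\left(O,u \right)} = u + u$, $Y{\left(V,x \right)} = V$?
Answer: $- \frac{108324}{7} \approx -15475.0$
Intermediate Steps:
$m{\left(O,u \right)} = -2 + 2 u$ ($m{\left(O,u \right)} = -2 + \left(u + u\right) = -2 + 2 u$)
$U{\left(l \right)} = l^{2} + 3 l$ ($U{\left(l \right)} = \left(l^{2} + \left(-2 + 2 \cdot 2\right) l\right) + l = \left(l^{2} + \left(-2 + 4\right) l\right) + l = \left(l^{2} + 2 l\right) + l = l^{2} + 3 l$)
$U{\left(12 \right)} \left(-83 + \frac{104}{-35}\right) = 12 \left(3 + 12\right) \left(-83 + \frac{104}{-35}\right) = 12 \cdot 15 \left(-83 + 104 \left(- \frac{1}{35}\right)\right) = 180 \left(-83 - \frac{104}{35}\right) = 180 \left(- \frac{3009}{35}\right) = - \frac{108324}{7}$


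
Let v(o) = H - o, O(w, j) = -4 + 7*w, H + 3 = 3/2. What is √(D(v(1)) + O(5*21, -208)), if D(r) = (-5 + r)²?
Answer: √3149/2 ≈ 28.058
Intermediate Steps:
H = -3/2 (H = -3 + 3/2 = -3/2 ≈ -1.5000)
v(o) = -3/2 - o
√(D(v(1)) + O(5*21, -208)) = √((-5 + (-3/2 - 1*1))² + (-4 + 7*(5*21))) = √((-5 + (-3/2 - 1))² + (-4 + 7*105)) = √((-5 - 5/2)² + (-4 + 735)) = √((-15/2)² + 731) = √(225/4 + 731) = √(3149/4) = √3149/2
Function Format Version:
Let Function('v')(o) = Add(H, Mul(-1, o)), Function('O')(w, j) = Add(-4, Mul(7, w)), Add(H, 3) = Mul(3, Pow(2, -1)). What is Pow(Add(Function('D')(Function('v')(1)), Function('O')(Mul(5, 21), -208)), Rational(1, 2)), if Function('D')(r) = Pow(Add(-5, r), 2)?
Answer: Mul(Rational(1, 2), Pow(3149, Rational(1, 2))) ≈ 28.058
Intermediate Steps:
H = Rational(-3, 2) (H = Add(-3, Mul(3, Pow(2, -1))) = Add(-3, Mul(3, Rational(1, 2))) = Add(-3, Rational(3, 2)) = Rational(-3, 2) ≈ -1.5000)
Function('v')(o) = Add(Rational(-3, 2), Mul(-1, o))
Pow(Add(Function('D')(Function('v')(1)), Function('O')(Mul(5, 21), -208)), Rational(1, 2)) = Pow(Add(Pow(Add(-5, Add(Rational(-3, 2), Mul(-1, 1))), 2), Add(-4, Mul(7, Mul(5, 21)))), Rational(1, 2)) = Pow(Add(Pow(Add(-5, Add(Rational(-3, 2), -1)), 2), Add(-4, Mul(7, 105))), Rational(1, 2)) = Pow(Add(Pow(Add(-5, Rational(-5, 2)), 2), Add(-4, 735)), Rational(1, 2)) = Pow(Add(Pow(Rational(-15, 2), 2), 731), Rational(1, 2)) = Pow(Add(Rational(225, 4), 731), Rational(1, 2)) = Pow(Rational(3149, 4), Rational(1, 2)) = Mul(Rational(1, 2), Pow(3149, Rational(1, 2)))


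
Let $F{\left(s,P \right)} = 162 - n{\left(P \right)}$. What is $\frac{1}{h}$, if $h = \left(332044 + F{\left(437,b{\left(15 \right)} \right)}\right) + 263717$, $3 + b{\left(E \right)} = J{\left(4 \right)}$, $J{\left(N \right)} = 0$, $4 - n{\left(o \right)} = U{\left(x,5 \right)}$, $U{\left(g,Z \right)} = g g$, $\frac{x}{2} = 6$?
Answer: $\frac{1}{596063} \approx 1.6777 \cdot 10^{-6}$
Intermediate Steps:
$x = 12$ ($x = 2 \cdot 6 = 12$)
$U{\left(g,Z \right)} = g^{2}$
$n{\left(o \right)} = -140$ ($n{\left(o \right)} = 4 - 12^{2} = 4 - 144 = -140$)
$b{\left(E \right)} = -3$ ($b{\left(E \right)} = -3 + 0 = -3$)
$F{\left(s,P \right)} = 302$ ($F{\left(s,P \right)} = 162 - -140 = 162 + 140 = 302$)
$h = 596063$ ($h = \left(332044 + 302\right) + 263717 = 332346 + 263717 = 596063$)
$\frac{1}{h} = \frac{1}{596063}$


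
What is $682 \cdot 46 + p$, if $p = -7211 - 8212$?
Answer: $15949$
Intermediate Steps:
$p = -15423$ ($p = -7211 - 8212 = -15423$)
$682 \cdot 46 + p = 682 \cdot 46 - 15423 = 31372 - 15423 = 15949$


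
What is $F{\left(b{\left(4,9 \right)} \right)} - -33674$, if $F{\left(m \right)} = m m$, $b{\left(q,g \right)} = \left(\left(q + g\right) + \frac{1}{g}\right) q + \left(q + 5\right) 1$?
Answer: $\frac{3033403}{81} \approx 37449.0$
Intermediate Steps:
$b{\left(q,g \right)} = 5 + q + q \left(g + q + \frac{1}{g}\right)$ ($b{\left(q,g \right)} = \left(\left(g + q\right) + \frac{1}{g}\right) q + \left(5 + q\right) 1 = \left(g + q + \frac{1}{g}\right) q + \left(5 + q\right) = q \left(g + q + \frac{1}{g}\right) + \left(5 + q\right) = 5 + q + q \left(g + q + \frac{1}{g}\right)$)
$F{\left(m \right)} = m^{2}$
$F{\left(b{\left(4,9 \right)} \right)} - -33674 = \left(5 + 4 + 4^{2} + 9 \cdot 4 + \frac{4}{9}\right)^{2} - -33674 = \left(5 + 4 + 16 + 36 + 4 \cdot \frac{1}{9}\right)^{2} + 33674 = \left(5 + 4 + 16 + 36 + \frac{4}{9}\right)^{2} + 33674 = \left(\frac{553}{9}\right)^{2} + 33674 = \frac{305809}{81} + 33674 = \frac{3033403}{81}$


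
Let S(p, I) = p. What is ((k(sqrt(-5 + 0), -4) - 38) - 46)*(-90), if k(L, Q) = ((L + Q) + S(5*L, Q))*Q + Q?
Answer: 6480 + 2160*I*sqrt(5) ≈ 6480.0 + 4829.9*I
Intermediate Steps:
k(L, Q) = Q + Q*(Q + 6*L) (k(L, Q) = ((L + Q) + 5*L)*Q + Q = (Q + 6*L)*Q + Q = Q*(Q + 6*L) + Q = Q + Q*(Q + 6*L))
((k(sqrt(-5 + 0), -4) - 38) - 46)*(-90) = ((-4*(1 - 4 + 6*sqrt(-5 + 0)) - 38) - 46)*(-90) = ((-4*(1 - 4 + 6*sqrt(-5)) - 38) - 46)*(-90) = ((-4*(1 - 4 + 6*(I*sqrt(5))) - 38) - 46)*(-90) = ((-4*(1 - 4 + 6*I*sqrt(5)) - 38) - 46)*(-90) = ((-4*(-3 + 6*I*sqrt(5)) - 38) - 46)*(-90) = (((12 - 24*I*sqrt(5)) - 38) - 46)*(-90) = ((-26 - 24*I*sqrt(5)) - 46)*(-90) = (-72 - 24*I*sqrt(5))*(-90) = 6480 + 2160*I*sqrt(5)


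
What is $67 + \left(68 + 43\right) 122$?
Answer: $13609$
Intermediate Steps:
$67 + \left(68 + 43\right) 122 = 67 + 111 \cdot 122 = 67 + 13542 = 13609$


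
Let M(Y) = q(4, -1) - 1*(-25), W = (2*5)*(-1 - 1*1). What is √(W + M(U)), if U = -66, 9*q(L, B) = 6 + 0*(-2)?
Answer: √51/3 ≈ 2.3805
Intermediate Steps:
q(L, B) = ⅔ (q(L, B) = (6 + 0*(-2))/9 = (6 + 0)/9 = (⅑)*6 = ⅔)
W = -20 (W = 10*(-1 - 1) = 10*(-2) = -20)
M(Y) = 77/3 (M(Y) = ⅔ - 1*(-25) = ⅔ + 25 = 77/3)
√(W + M(U)) = √(-20 + 77/3) = √(17/3) = √51/3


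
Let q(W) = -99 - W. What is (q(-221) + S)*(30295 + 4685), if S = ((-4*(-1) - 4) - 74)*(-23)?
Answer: 63803520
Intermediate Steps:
S = 1702 (S = ((4 - 4) - 74)*(-23) = (0 - 74)*(-23) = -74*(-23) = 1702)
(q(-221) + S)*(30295 + 4685) = ((-99 - 1*(-221)) + 1702)*(30295 + 4685) = ((-99 + 221) + 1702)*34980 = (122 + 1702)*34980 = 1824*34980 = 63803520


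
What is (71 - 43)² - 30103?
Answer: -29319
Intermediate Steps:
(71 - 43)² - 30103 = 28² - 30103 = 784 - 30103 = -29319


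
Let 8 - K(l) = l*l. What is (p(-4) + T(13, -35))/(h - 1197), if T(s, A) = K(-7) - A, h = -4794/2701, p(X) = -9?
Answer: 13505/1079297 ≈ 0.012513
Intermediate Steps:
K(l) = 8 - l**2 (K(l) = 8 - l*l = 8 - l**2)
h = -4794/2701 (h = -4794*1/2701 = -4794/2701 ≈ -1.7749)
T(s, A) = -41 - A (T(s, A) = (8 - 1*(-7)**2) - A = (8 - 1*49) - A = (8 - 49) - A = -41 - A)
(p(-4) + T(13, -35))/(h - 1197) = (-9 + (-41 - 1*(-35)))/(-4794/2701 - 1197) = (-9 + (-41 + 35))/(-3237891/2701) = (-9 - 6)*(-2701/3237891) = -15*(-2701/3237891) = 13505/1079297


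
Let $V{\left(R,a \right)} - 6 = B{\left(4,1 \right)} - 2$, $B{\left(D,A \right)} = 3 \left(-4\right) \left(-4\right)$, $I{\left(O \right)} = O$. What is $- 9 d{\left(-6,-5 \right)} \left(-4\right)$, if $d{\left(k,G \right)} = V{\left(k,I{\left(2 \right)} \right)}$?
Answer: $1872$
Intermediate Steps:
$B{\left(D,A \right)} = 48$ ($B{\left(D,A \right)} = \left(-12\right) \left(-4\right) = 48$)
$V{\left(R,a \right)} = 52$ ($V{\left(R,a \right)} = 6 + \left(48 - 2\right) = 6 + 46 = 52$)
$d{\left(k,G \right)} = 52$
$- 9 d{\left(-6,-5 \right)} \left(-4\right) = \left(-9\right) 52 \left(-4\right) = \left(-468\right) \left(-4\right) = 1872$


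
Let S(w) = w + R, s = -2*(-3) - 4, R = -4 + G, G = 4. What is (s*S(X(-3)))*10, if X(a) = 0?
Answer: 0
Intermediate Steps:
R = 0 (R = -4 + 4 = 0)
s = 2 (s = 6 - 4 = 2)
S(w) = w (S(w) = w + 0 = w)
(s*S(X(-3)))*10 = (2*0)*10 = 0*10 = 0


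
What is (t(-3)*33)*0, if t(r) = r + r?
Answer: 0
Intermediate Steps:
t(r) = 2*r
(t(-3)*33)*0 = ((2*(-3))*33)*0 = -6*33*0 = -198*0 = 0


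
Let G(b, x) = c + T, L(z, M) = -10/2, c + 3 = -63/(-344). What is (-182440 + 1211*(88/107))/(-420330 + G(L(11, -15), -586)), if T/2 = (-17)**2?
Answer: 6678592128/15450335299 ≈ 0.43226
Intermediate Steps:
T = 578 (T = 2*(-17)**2 = 2*289 = 578)
c = -969/344 (c = -3 - 63/(-344) = -3 - 63*(-1/344) = -3 + 63/344 = -969/344 ≈ -2.8169)
L(z, M) = -5 (L(z, M) = -10*1/2 = -5)
G(b, x) = 197863/344 (G(b, x) = -969/344 + 578 = 197863/344)
(-182440 + 1211*(88/107))/(-420330 + G(L(11, -15), -586)) = (-182440 + 1211*(88/107))/(-420330 + 197863/344) = (-182440 + 1211*(88*(1/107)))/(-144395657/344) = (-182440 + 1211*(88/107))*(-344/144395657) = (-182440 + 106568/107)*(-344/144395657) = -19414512/107*(-344/144395657) = 6678592128/15450335299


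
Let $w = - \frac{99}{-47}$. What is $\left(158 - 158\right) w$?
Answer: $0$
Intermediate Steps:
$w = \frac{99}{47}$ ($w = \left(-99\right) \left(- \frac{1}{47}\right) = \frac{99}{47} \approx 2.1064$)
$\left(158 - 158\right) w = \left(158 - 158\right) \frac{99}{47} = 0 \cdot \frac{99}{47} = 0$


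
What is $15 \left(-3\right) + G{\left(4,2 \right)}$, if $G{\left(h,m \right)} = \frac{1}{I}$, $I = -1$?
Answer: $-46$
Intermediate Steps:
$G{\left(h,m \right)} = -1$ ($G{\left(h,m \right)} = \frac{1}{-1} = -1$)
$15 \left(-3\right) + G{\left(4,2 \right)} = 15 \left(-3\right) - 1 = -45 - 1 = -46$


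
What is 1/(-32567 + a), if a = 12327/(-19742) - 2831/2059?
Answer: -40648778/1323890024021 ≈ -3.0704e-5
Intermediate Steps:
a = -81270895/40648778 (a = 12327*(-1/19742) - 2831*1/2059 = -12327/19742 - 2831/2059 = -81270895/40648778 ≈ -1.9993)
1/(-32567 + a) = 1/(-32567 - 81270895/40648778) = 1/(-1323890024021/40648778) = -40648778/1323890024021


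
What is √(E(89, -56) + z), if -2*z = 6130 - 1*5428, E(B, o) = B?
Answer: I*√262 ≈ 16.186*I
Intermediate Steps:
z = -351 (z = -(6130 - 1*5428)/2 = -(6130 - 5428)/2 = -½*702 = -351)
√(E(89, -56) + z) = √(89 - 351) = √(-262) = I*√262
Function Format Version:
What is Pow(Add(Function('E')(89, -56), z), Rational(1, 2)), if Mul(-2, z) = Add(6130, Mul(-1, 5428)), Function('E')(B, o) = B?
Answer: Mul(I, Pow(262, Rational(1, 2))) ≈ Mul(16.186, I)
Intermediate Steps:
z = -351 (z = Mul(Rational(-1, 2), Add(6130, Mul(-1, 5428))) = Mul(Rational(-1, 2), Add(6130, -5428)) = Mul(Rational(-1, 2), 702) = -351)
Pow(Add(Function('E')(89, -56), z), Rational(1, 2)) = Pow(Add(89, -351), Rational(1, 2)) = Pow(-262, Rational(1, 2)) = Mul(I, Pow(262, Rational(1, 2)))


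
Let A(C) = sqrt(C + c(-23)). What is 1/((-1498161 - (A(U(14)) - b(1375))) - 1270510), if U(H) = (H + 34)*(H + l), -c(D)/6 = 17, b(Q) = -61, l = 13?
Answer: -1384366/3832938443315 + sqrt(1194)/7665876886630 ≈ -3.6117e-7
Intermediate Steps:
c(D) = -102 (c(D) = -6*17 = -102)
U(H) = (13 + H)*(34 + H) (U(H) = (H + 34)*(H + 13) = (34 + H)*(13 + H) = (13 + H)*(34 + H))
A(C) = sqrt(-102 + C) (A(C) = sqrt(C - 102) = sqrt(-102 + C))
1/((-1498161 - (A(U(14)) - b(1375))) - 1270510) = 1/((-1498161 - (sqrt(-102 + (442 + 14**2 + 47*14)) - 1*(-61))) - 1270510) = 1/((-1498161 - (sqrt(-102 + (442 + 196 + 658)) + 61)) - 1270510) = 1/((-1498161 - (sqrt(-102 + 1296) + 61)) - 1270510) = 1/((-1498161 - (sqrt(1194) + 61)) - 1270510) = 1/((-1498161 - (61 + sqrt(1194))) - 1270510) = 1/((-1498161 + (-61 - sqrt(1194))) - 1270510) = 1/((-1498222 - sqrt(1194)) - 1270510) = 1/(-2768732 - sqrt(1194))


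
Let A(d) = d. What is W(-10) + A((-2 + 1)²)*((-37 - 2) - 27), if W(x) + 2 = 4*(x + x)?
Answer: -148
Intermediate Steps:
W(x) = -2 + 8*x (W(x) = -2 + 4*(x + x) = -2 + 4*(2*x) = -2 + 8*x)
W(-10) + A((-2 + 1)²)*((-37 - 2) - 27) = (-2 + 8*(-10)) + (-2 + 1)²*((-37 - 2) - 27) = (-2 - 80) + (-1)²*(-39 - 27) = -82 + 1*(-66) = -82 - 66 = -148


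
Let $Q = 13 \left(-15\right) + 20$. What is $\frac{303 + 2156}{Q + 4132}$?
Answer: $\frac{2459}{3957} \approx 0.62143$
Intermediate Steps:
$Q = -175$ ($Q = -195 + 20 = -175$)
$\frac{303 + 2156}{Q + 4132} = \frac{303 + 2156}{-175 + 4132} = \frac{2459}{3957}$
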